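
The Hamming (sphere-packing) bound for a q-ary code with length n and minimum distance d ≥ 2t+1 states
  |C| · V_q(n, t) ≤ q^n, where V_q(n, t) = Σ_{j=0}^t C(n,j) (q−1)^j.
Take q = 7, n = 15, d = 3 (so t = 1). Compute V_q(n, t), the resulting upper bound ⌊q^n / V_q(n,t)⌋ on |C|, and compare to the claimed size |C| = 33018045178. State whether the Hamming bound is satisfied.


V_q(n, t) = 91, q^n = 4747561509943, Hamming bound = 52171005603, |C| = 33018045178 ≤ bound (satisfied).

Step 1: Compute V_q(n, t) = Σ_{j=0}^1 C(n, j) (q−1)^j.
  j = 0: C(15,0)·(6)^0 = 1·1 = 1.
  j = 1: C(15,1)·(6)^1 = 15·6 = 90.
  V_q(n, t) = 1 + 90 = 91.
Step 2: q^n = 7^15 = 4747561509943.
Step 3: Hamming bound ⌊q^n / V_q(n,t)⌋ = ⌊4747561509943/91⌋ = 52171005603.
Step 4: Compare |C| = 33018045178 to 52171005603: satisfied.
The claimed |C| lies below the Hamming bound.


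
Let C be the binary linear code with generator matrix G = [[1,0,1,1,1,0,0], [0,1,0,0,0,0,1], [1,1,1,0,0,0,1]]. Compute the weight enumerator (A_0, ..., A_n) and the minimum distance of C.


Weight distribution: A_0 = 1, A_2 = 3, A_4 = 3, A_6 = 1. Minimum distance d = 2.

Enumerate all 2^3 = 8 messages m ∈ F_2^3.
For each, compute codeword c = mG in F_2^7, then tally its weight.
  m = 000 → c = 0000000, weight = 0.
  m = 100 → c = 1011100, weight = 4.
  m = 010 → c = 0100001, weight = 2.
  m = 110 → c = 1111101, weight = 6.
  m = 001 → c = 1110001, weight = 4.
  m = 101 → c = 0101101, weight = 4.
  m = 011 → c = 1010000, weight = 2.
  m = 111 → c = 0001100, weight = 2.
Tally weights:
  weight 0: 1 codewords.
  weight 2: 3 codewords.
  weight 4: 3 codewords.
  weight 6: 1 codewords.
Minimum distance d = smallest w > 0 with A_w > 0 = 2.
Sanity: Σ A_w = 8 = 2^3 = 8 ✓.


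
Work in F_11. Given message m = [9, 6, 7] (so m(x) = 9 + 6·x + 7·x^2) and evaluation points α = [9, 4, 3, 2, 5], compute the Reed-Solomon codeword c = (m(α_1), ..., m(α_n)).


c = [3, 2, 2, 5, 5]

Message polynomial: m(x) = 9 + 6·x + 7·x^2 (mod 11).
For each evaluation point α_i, compute m(α_i) mod 11:
  α_1 = 9: Horner steps 7 → 3 → 3, so m(9) = 3.
  α_2 = 4: Horner steps 7 → 1 → 2, so m(4) = 2.
  α_3 = 3: Horner steps 7 → 5 → 2, so m(3) = 2.
  α_4 = 2: Horner steps 7 → 9 → 5, so m(2) = 5.
  α_5 = 5: Horner steps 7 → 8 → 5, so m(5) = 5.
Codeword c = [3, 2, 2, 5, 5] ∈ F_11^5.


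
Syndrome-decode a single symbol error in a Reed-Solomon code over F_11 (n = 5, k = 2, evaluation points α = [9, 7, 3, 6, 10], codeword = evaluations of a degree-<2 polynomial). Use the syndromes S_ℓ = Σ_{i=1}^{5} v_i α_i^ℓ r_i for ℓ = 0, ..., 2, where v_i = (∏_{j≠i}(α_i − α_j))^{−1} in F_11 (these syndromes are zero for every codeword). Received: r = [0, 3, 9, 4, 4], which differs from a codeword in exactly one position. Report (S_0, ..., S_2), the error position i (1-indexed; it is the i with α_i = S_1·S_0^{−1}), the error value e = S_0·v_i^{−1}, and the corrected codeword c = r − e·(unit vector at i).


S = (2, 1, 6), error at position 4, error magnitude e = 5, c = [0, 3, 9, 10, 4].

Step 1: column multipliers v_i = (∏_{j≠i}(α_i − α_j))^{−1} mod 11.
  i = 1 (α = 9): (9−7)(9−3)(9−6)(9−10) = 2·6·3·(−1) = −36 ≡ 8, so v_1 = 8^{−1} = 7 (mod 11).
  i = 2 (α = 7): (7−9)(7−3)(7−6)(7−10) = (−2)·4·1·(−3) = 24 ≡ 2, so v_2 = 2^{−1} = 6 (mod 11).
  i = 3 (α = 3): (3−9)(3−7)(3−6)(3−10) = (−6)·(−4)·(−3)·(−7) = 504 ≡ 9, so v_3 = 9^{−1} = 5 (mod 11).
  i = 4 (α = 6): (6−9)(6−7)(6−3)(6−10) = (−3)·(−1)·3·(−4) = −36 ≡ 8, so v_4 = 8^{−1} = 7 (mod 11).
  i = 5 (α = 10): (10−9)(10−7)(10−3)(10−6) = 1·3·7·4 = 84 ≡ 7, so v_5 = 7^{−1} = 8 (mod 11).
  v = [7, 6, 5, 7, 8].
Step 2: syndromes of r = [0, 3, 9, 4, 4] (all sums mod 11).
  S_0 = Σ v_i r_i = 7·0 + 6·3 + 5·9 + 7·4 + 8·4 = 123 ≡ 2.
  S_1 = Σ v_i α_i r_i = 7·9·0 + 6·7·3 + 5·3·9 + 7·6·4 + 8·10·4 = 749 ≡ 1.
  α_i^2 mod 11 = [4, 5, 9, 3, 1].
  S_2 = Σ v_i α_i^2 r_i = 7·4·0 + 6·5·3 + 5·9·9 + 7·3·4 + 8·1·4 = 611 ≡ 6.
  S = (2, 1, 6) ≠ 0, so r is not a codeword (an error is present).
Step 3: locate the error. For a single error e at position i, S_ℓ = v_i·e·α_i^ℓ, so α_err = S_1/S_0.
  S_0^{−1} = 2^{−1} = 6 (mod 11), so α_err = 1·6 = 6 ≡ 6 = α_4. Error position i = 4.
  Consistency check: S_2/S_1 = 6·1 = 6 ≡ 6 = α_err ✓ (single-error assumption holds).
Step 4: error magnitude e = S_0/v_4 = S_0·∏_{j≠4}(α_4 − α_j) = 2·8 = 16 ≡ 5 (mod 11).
Step 5: correct position 4: c_4 = r_4 − e = 4 − 5 ≡ 10 (mod 11). Hence c = [0, 3, 9, 10, 4].
  Check: interpolating c through the α_i gives m(x) = 8 + 4·x (degree < 2) with m(α_i) = c_i for every i, so c is indeed a codeword.


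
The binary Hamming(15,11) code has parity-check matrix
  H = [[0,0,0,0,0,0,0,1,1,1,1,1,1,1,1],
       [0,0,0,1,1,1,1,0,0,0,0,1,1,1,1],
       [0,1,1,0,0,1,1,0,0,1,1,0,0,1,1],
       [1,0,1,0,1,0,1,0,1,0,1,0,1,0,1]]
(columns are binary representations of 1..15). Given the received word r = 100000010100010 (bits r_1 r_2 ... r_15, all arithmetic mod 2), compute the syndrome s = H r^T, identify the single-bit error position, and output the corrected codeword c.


s = (1, 1, 0, 1)^T, error position = 13, corrected codeword c = 100000010100110

Compute s = H r^T mod 2 one row at a time:
  s_1 = 1 + 0 + 1 + 0 + 0 + 0 + 1 + 0 = 3 ≡ 1 (mod 2).
  s_2 = 0 + 0 + 0 + 0 + 0 + 0 + 1 + 0 = 1 ≡ 1 (mod 2).
  s_3 = 0 + 0 + 0 + 0 + 1 + 0 + 1 + 0 = 2 ≡ 0 (mod 2).
  s_4 = 1 + 0 + 0 + 0 + 0 + 0 + 0 + 0 = 1 ≡ 1 (mod 2).
s = (1, 1, 0, 1)^T — this equals column 13 of H (binary 1101), so error is at position 13.
Correct: flip bit 13 of r = 100000010100010 to get c = 100000010100110.


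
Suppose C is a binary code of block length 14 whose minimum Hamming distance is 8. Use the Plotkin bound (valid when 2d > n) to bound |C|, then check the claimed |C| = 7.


Plotkin bound M ≤ 8; given |C| = 7 ≤ bound (satisfied).

Check applicability: 2d = 16, n = 14.
2d − n = 2 > 0, so Plotkin applies.
Compute d/(2d−n) = 8/2 ≈ 4.0000.
⌊d/(2d−n)⌋ = 4.
Plotkin bound: M ≤ 2·4 = 8.
Given |C| = 7, check: satisfied.
This |C| is below the Plotkin bound.


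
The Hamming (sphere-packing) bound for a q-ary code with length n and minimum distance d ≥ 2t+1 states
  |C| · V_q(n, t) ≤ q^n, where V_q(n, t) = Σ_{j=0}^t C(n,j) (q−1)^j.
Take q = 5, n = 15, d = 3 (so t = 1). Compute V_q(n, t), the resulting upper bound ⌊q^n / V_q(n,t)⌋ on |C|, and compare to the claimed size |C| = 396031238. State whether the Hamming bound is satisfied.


V_q(n, t) = 61, q^n = 30517578125, Hamming bound = 500288165, |C| = 396031238 ≤ bound (satisfied).

Step 1: Compute V_q(n, t) = Σ_{j=0}^1 C(n, j) (q−1)^j.
  j = 0: C(15,0)·(4)^0 = 1·1 = 1.
  j = 1: C(15,1)·(4)^1 = 15·4 = 60.
  V_q(n, t) = 1 + 60 = 61.
Step 2: q^n = 5^15 = 30517578125.
Step 3: Hamming bound ⌊q^n / V_q(n,t)⌋ = ⌊30517578125/61⌋ = 500288165.
Step 4: Compare |C| = 396031238 to 500288165: satisfied.
The claimed |C| lies below the Hamming bound.


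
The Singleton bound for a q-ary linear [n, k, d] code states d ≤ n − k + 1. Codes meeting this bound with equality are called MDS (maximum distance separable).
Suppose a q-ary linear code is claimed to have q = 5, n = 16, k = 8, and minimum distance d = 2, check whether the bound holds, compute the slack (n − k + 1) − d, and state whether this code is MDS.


Singleton RHS = n − k + 1 = 9, slack = 7, bound satisfied, not MDS.

Singleton bound: d ≤ n − k + 1.
Here n = 16, k = 8, so n − k + 1 = 9.
Given d = 2, check d ≤ 9: YES.
Slack = (n − k + 1) − d = 7.
The code is NOT MDS (slack = 7 > 0).
Description: the claimed parameters are [16, 8, 2]_5; such a code would be non-MDS.


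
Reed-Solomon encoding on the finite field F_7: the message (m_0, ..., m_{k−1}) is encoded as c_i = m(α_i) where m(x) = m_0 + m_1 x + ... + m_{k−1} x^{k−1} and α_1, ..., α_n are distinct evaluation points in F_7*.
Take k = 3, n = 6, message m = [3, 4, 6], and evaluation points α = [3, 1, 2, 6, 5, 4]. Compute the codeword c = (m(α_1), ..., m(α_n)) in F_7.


c = [6, 6, 0, 5, 5, 3]

Message polynomial: m(x) = 3 + 4·x + 6·x^2 (mod 7).
For each evaluation point α_i, compute m(α_i) mod 7:
  α_1 = 3: Horner steps 6 → 1 → 6, so m(3) = 6.
  α_2 = 1: Horner steps 6 → 3 → 6, so m(1) = 6.
  α_3 = 2: Horner steps 6 → 2 → 0, so m(2) = 0.
  α_4 = 6: Horner steps 6 → 5 → 5, so m(6) = 5.
  α_5 = 5: Horner steps 6 → 6 → 5, so m(5) = 5.
  α_6 = 4: Horner steps 6 → 0 → 3, so m(4) = 3.
Codeword c = [6, 6, 0, 5, 5, 3] ∈ F_7^6.


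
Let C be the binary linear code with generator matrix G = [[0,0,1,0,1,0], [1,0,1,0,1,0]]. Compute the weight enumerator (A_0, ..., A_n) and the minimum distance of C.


Weight distribution: A_0 = 1, A_1 = 1, A_2 = 1, A_3 = 1. Minimum distance d = 1.

Enumerate all 2^2 = 4 messages m ∈ F_2^2.
For each, compute codeword c = mG in F_2^6, then tally its weight.
  m = 00 → c = 000000, weight = 0.
  m = 10 → c = 001010, weight = 2.
  m = 01 → c = 101010, weight = 3.
  m = 11 → c = 100000, weight = 1.
Tally weights:
  weight 0: 1 codewords.
  weight 1: 1 codewords.
  weight 2: 1 codewords.
  weight 3: 1 codewords.
Minimum distance d = smallest w > 0 with A_w > 0 = 1.
Sanity: Σ A_w = 4 = 2^2 = 4 ✓.


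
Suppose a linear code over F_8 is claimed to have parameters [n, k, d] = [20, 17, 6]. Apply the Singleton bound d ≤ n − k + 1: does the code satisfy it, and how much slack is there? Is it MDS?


Singleton RHS = n − k + 1 = 4, slack = -2, bound violated (no such code; not MDS).

Singleton bound: d ≤ n − k + 1.
Here n = 20, k = 17, so n − k + 1 = 4.
Given d = 6, check d ≤ 4: NO.
Slack = (n − k + 1) − d = -2.
The slack is negative: d = 6 exceeds n − k + 1 = 4 by 2, so the Singleton bound is violated and no linear [20, 17, 6]_8 code can exist. In particular it is not MDS (MDS requires d = n − k + 1 exactly).
Description: the claimed parameters are [20, 17, 6]_8; such a code would be impossible (violates the Singleton bound).


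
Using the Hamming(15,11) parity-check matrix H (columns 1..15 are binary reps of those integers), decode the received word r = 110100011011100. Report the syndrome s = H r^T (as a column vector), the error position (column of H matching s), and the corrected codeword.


s = (1, 1, 0, 0)^T, error position = 12, corrected codeword c = 110100011010100

Compute s = H r^T mod 2 one row at a time:
  s_1 = 1 + 1 + 0 + 1 + 1 + 1 + 0 + 0 = 5 ≡ 1 (mod 2).
  s_2 = 1 + 0 + 0 + 0 + 1 + 1 + 0 + 0 = 3 ≡ 1 (mod 2).
  s_3 = 1 + 0 + 0 + 0 + 0 + 1 + 0 + 0 = 2 ≡ 0 (mod 2).
  s_4 = 1 + 0 + 0 + 0 + 1 + 1 + 1 + 0 = 4 ≡ 0 (mod 2).
s = (1, 1, 0, 0)^T — this equals column 12 of H (binary 1100), so error is at position 12.
Correct: flip bit 12 of r = 110100011011100 to get c = 110100011010100.


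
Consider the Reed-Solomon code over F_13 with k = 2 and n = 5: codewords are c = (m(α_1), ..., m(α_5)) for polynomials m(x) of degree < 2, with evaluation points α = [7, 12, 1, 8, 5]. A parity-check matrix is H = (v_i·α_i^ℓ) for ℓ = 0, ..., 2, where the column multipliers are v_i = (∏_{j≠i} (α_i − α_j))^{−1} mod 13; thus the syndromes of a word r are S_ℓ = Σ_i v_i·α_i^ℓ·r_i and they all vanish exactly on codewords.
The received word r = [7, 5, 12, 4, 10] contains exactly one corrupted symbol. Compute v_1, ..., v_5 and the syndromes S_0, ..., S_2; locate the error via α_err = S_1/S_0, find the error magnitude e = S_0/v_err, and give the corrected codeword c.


S = (10, 11, 3), error at position 5, error magnitude e = 10, c = [7, 5, 12, 4, 0].

Step 1: column multipliers v_i = (∏_{j≠i}(α_i − α_j))^{−1} mod 13.
  i = 1 (α = 7): (7−12)(7−1)(7−8)(7−5) = (−5)·6·(−1)·2 = 60 ≡ 8, so v_1 = 8^{−1} = 5 (mod 13).
  i = 2 (α = 12): (12−7)(12−1)(12−8)(12−5) = 5·11·4·7 = 1540 ≡ 6, so v_2 = 6^{−1} = 11 (mod 13).
  i = 3 (α = 1): (1−7)(1−12)(1−8)(1−5) = (−6)·(−11)·(−7)·(−4) = 1848 ≡ 2, so v_3 = 2^{−1} = 7 (mod 13).
  i = 4 (α = 8): (8−7)(8−12)(8−1)(8−5) = 1·(−4)·7·3 = −84 ≡ 7, so v_4 = 7^{−1} = 2 (mod 13).
  i = 5 (α = 5): (5−7)(5−12)(5−1)(5−8) = (−2)·(−7)·4·(−3) = −168 ≡ 1, so v_5 = 1^{−1} = 1 (mod 13).
  v = [5, 11, 7, 2, 1].
Step 2: syndromes of r = [7, 5, 12, 4, 10] (all sums mod 13).
  S_0 = Σ v_i r_i = 5·7 + 11·5 + 7·12 + 2·4 + 1·10 = 192 ≡ 10.
  S_1 = Σ v_i α_i r_i = 5·7·7 + 11·12·5 + 7·1·12 + 2·8·4 + 1·5·10 = 1103 ≡ 11.
  α_i^2 mod 13 = [10, 1, 1, 12, 12].
  S_2 = Σ v_i α_i^2 r_i = 5·10·7 + 11·1·5 + 7·1·12 + 2·12·4 + 1·12·10 = 705 ≡ 3.
  S = (10, 11, 3) ≠ 0, so r is not a codeword (an error is present).
Step 3: locate the error. For a single error e at position i, S_ℓ = v_i·e·α_i^ℓ, so α_err = S_1/S_0.
  S_0^{−1} = 10^{−1} = 4 (mod 13), so α_err = 11·4 = 44 ≡ 5 = α_5. Error position i = 5.
  Consistency check: S_2/S_1 = 3·6 = 18 ≡ 5 = α_err ✓ (single-error assumption holds).
Step 4: error magnitude e = S_0/v_5 = S_0·∏_{j≠5}(α_5 − α_j) = 10·1 = 10 ≡ 10 (mod 13).
Step 5: correct position 5: c_5 = r_5 − e = 10 − 10 ≡ 0 (mod 13). Hence c = [7, 5, 12, 4, 0].
  Check: interpolating c through the α_i gives m(x) = 2 + 10·x (degree < 2) with m(α_i) = c_i for every i, so c is indeed a codeword.


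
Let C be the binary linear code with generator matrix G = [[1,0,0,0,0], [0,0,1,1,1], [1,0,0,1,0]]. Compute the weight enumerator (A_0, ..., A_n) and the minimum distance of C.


Weight distribution: A_0 = 1, A_1 = 2, A_2 = 2, A_3 = 2, A_4 = 1. Minimum distance d = 1.

Enumerate all 2^3 = 8 messages m ∈ F_2^3.
For each, compute codeword c = mG in F_2^5, then tally its weight.
  m = 000 → c = 00000, weight = 0.
  m = 100 → c = 10000, weight = 1.
  m = 010 → c = 00111, weight = 3.
  m = 110 → c = 10111, weight = 4.
  m = 001 → c = 10010, weight = 2.
  m = 101 → c = 00010, weight = 1.
  m = 011 → c = 10101, weight = 3.
  m = 111 → c = 00101, weight = 2.
Tally weights:
  weight 0: 1 codewords.
  weight 1: 2 codewords.
  weight 2: 2 codewords.
  weight 3: 2 codewords.
  weight 4: 1 codewords.
Minimum distance d = smallest w > 0 with A_w > 0 = 1.
Sanity: Σ A_w = 8 = 2^3 = 8 ✓.


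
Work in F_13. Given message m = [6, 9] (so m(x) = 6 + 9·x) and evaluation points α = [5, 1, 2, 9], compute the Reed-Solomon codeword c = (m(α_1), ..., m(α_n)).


c = [12, 2, 11, 9]

Message polynomial: m(x) = 6 + 9·x (mod 13).
For each evaluation point α_i, compute m(α_i) mod 13:
  α_1 = 5: Horner steps 9 → 12, so m(5) = 12.
  α_2 = 1: Horner steps 9 → 2, so m(1) = 2.
  α_3 = 2: Horner steps 9 → 11, so m(2) = 11.
  α_4 = 9: Horner steps 9 → 9, so m(9) = 9.
Codeword c = [12, 2, 11, 9] ∈ F_13^4.


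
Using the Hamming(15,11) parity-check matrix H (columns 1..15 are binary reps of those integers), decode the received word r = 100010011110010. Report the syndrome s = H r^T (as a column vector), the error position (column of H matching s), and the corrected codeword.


s = (1, 0, 1, 0)^T, error position = 10, corrected codeword c = 100010011010010

Compute s = H r^T mod 2 one row at a time:
  s_1 = 1 + 1 + 1 + 1 + 0 + 0 + 1 + 0 = 5 ≡ 1 (mod 2).
  s_2 = 0 + 1 + 0 + 0 + 0 + 0 + 1 + 0 = 2 ≡ 0 (mod 2).
  s_3 = 0 + 0 + 0 + 0 + 1 + 1 + 1 + 0 = 3 ≡ 1 (mod 2).
  s_4 = 1 + 0 + 1 + 0 + 1 + 1 + 0 + 0 = 4 ≡ 0 (mod 2).
s = (1, 0, 1, 0)^T — this equals column 10 of H (binary 1010), so error is at position 10.
Correct: flip bit 10 of r = 100010011110010 to get c = 100010011010010.


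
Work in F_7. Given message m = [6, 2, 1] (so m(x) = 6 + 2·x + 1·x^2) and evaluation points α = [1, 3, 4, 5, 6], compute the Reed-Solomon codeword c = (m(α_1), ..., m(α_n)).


c = [2, 0, 2, 6, 5]

Message polynomial: m(x) = 6 + 2·x + 1·x^2 (mod 7).
For each evaluation point α_i, compute m(α_i) mod 7:
  α_1 = 1: Horner steps 1 → 3 → 2, so m(1) = 2.
  α_2 = 3: Horner steps 1 → 5 → 0, so m(3) = 0.
  α_3 = 4: Horner steps 1 → 6 → 2, so m(4) = 2.
  α_4 = 5: Horner steps 1 → 0 → 6, so m(5) = 6.
  α_5 = 6: Horner steps 1 → 1 → 5, so m(6) = 5.
Codeword c = [2, 0, 2, 6, 5] ∈ F_7^5.


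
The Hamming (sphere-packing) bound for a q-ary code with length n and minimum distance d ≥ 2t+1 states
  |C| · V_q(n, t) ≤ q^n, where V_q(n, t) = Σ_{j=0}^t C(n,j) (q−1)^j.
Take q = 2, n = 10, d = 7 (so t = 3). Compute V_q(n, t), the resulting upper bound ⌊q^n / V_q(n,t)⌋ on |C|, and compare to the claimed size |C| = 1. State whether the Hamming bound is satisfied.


V_q(n, t) = 176, q^n = 1024, Hamming bound = 5, |C| = 1 ≤ bound (satisfied).

Step 1: Compute V_q(n, t) = Σ_{j=0}^3 C(n, j) (q−1)^j.
  j = 0: C(10,0)·(1)^0 = 1·1 = 1.
  j = 1: C(10,1)·(1)^1 = 10·1 = 10.
  j = 2: C(10,2)·(1)^2 = 45·1 = 45.
  j = 3: C(10,3)·(1)^3 = 120·1 = 120.
  V_q(n, t) = 1 + 10 + 45 + 120 = 176.
Step 2: q^n = 2^10 = 1024.
Step 3: Hamming bound ⌊q^n / V_q(n,t)⌋ = ⌊1024/176⌋ = 5.
Step 4: Compare |C| = 1 to 5: satisfied.
The claimed |C| lies below the Hamming bound.


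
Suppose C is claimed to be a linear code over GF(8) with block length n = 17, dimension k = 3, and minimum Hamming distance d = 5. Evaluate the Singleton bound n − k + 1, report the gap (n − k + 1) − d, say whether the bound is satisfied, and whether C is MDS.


Singleton RHS = n − k + 1 = 15, slack = 10, bound satisfied, not MDS.

Singleton bound: d ≤ n − k + 1.
Here n = 17, k = 3, so n − k + 1 = 15.
Given d = 5, check d ≤ 15: YES.
Slack = (n − k + 1) − d = 10.
The code is NOT MDS (slack = 10 > 0).
Description: the claimed parameters are [17, 3, 5]_8; such a code would be non-MDS.


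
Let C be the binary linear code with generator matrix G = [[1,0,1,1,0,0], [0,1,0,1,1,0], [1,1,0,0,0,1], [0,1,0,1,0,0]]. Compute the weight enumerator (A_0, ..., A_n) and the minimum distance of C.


Weight distribution: A_0 = 1, A_1 = 1, A_2 = 2, A_3 = 6, A_4 = 5, A_5 = 1. Minimum distance d = 1.

Enumerate all 2^4 = 16 messages m ∈ F_2^4.
For each, compute codeword c = mG in F_2^6, then tally its weight.
  m = 0000 → c = 000000, weight = 0.
  m = 1000 → c = 101100, weight = 3.
  m = 0100 → c = 010110, weight = 3.
  m = 1100 → c = 111010, weight = 4.
  m = 0010 → c = 110001, weight = 3.
  m = 1010 → c = 011101, weight = 4.
  m = 0110 → c = 100111, weight = 4.
  m = 1110 → c = 001011, weight = 3.
  m = 0001 → c = 010100, weight = 2.
  m = 1001 → c = 111000, weight = 3.
  m = 0101 → c = 000010, weight = 1.
  m = 1101 → c = 101110, weight = 4.
  m = 0011 → c = 100101, weight = 3.
  m = 1011 → c = 001001, weight = 2.
  m = 0111 → c = 110011, weight = 4.
  m = 1111 → c = 011111, weight = 5.
Tally weights:
  weight 0: 1 codewords.
  weight 1: 1 codewords.
  weight 2: 2 codewords.
  weight 3: 6 codewords.
  weight 4: 5 codewords.
  weight 5: 1 codewords.
Minimum distance d = smallest w > 0 with A_w > 0 = 1.
Sanity: Σ A_w = 16 = 2^4 = 16 ✓.


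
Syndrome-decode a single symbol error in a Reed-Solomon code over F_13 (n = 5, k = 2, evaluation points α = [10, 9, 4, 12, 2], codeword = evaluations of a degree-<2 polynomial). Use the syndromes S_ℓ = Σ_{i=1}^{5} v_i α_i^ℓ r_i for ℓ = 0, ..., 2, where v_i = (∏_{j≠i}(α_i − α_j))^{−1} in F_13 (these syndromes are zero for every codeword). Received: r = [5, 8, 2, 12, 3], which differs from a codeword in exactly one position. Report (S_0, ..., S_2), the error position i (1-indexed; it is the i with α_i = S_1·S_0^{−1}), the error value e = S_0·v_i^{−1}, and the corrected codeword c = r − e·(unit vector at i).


S = (5, 7, 2), error at position 3, error magnitude e = 5, c = [5, 8, 10, 12, 3].

Step 1: column multipliers v_i = (∏_{j≠i}(α_i − α_j))^{−1} mod 13.
  i = 1 (α = 10): (10−9)(10−4)(10−12)(10−2) = 1·6·(−2)·8 = −96 ≡ 8, so v_1 = 8^{−1} = 5 (mod 13).
  i = 2 (α = 9): (9−10)(9−4)(9−12)(9−2) = (−1)·5·(−3)·7 = 105 ≡ 1, so v_2 = 1^{−1} = 1 (mod 13).
  i = 3 (α = 4): (4−10)(4−9)(4−12)(4−2) = (−6)·(−5)·(−8)·2 = −480 ≡ 1, so v_3 = 1^{−1} = 1 (mod 13).
  i = 4 (α = 12): (12−10)(12−9)(12−4)(12−2) = 2·3·8·10 = 480 ≡ 12, so v_4 = 12^{−1} = 12 (mod 13).
  i = 5 (α = 2): (2−10)(2−9)(2−4)(2−12) = (−8)·(−7)·(−2)·(−10) = 1120 ≡ 2, so v_5 = 2^{−1} = 7 (mod 13).
  v = [5, 1, 1, 12, 7].
Step 2: syndromes of r = [5, 8, 2, 12, 3] (all sums mod 13).
  S_0 = Σ v_i r_i = 5·5 + 1·8 + 1·2 + 12·12 + 7·3 = 200 ≡ 5.
  S_1 = Σ v_i α_i r_i = 5·10·5 + 1·9·8 + 1·4·2 + 12·12·12 + 7·2·3 = 2100 ≡ 7.
  α_i^2 mod 13 = [9, 3, 3, 1, 4].
  S_2 = Σ v_i α_i^2 r_i = 5·9·5 + 1·3·8 + 1·3·2 + 12·1·12 + 7·4·3 = 483 ≡ 2.
  S = (5, 7, 2) ≠ 0, so r is not a codeword (an error is present).
Step 3: locate the error. For a single error e at position i, S_ℓ = v_i·e·α_i^ℓ, so α_err = S_1/S_0.
  S_0^{−1} = 5^{−1} = 8 (mod 13), so α_err = 7·8 = 56 ≡ 4 = α_3. Error position i = 3.
  Consistency check: S_2/S_1 = 2·2 = 4 ≡ 4 = α_err ✓ (single-error assumption holds).
Step 4: error magnitude e = S_0/v_3 = S_0·∏_{j≠3}(α_3 − α_j) = 5·1 = 5 ≡ 5 (mod 13).
Step 5: correct position 3: c_3 = r_3 − e = 2 − 5 ≡ 10 (mod 13). Hence c = [5, 8, 10, 12, 3].
  Check: interpolating c through the α_i gives m(x) = 9 + 10·x (degree < 2) with m(α_i) = c_i for every i, so c is indeed a codeword.


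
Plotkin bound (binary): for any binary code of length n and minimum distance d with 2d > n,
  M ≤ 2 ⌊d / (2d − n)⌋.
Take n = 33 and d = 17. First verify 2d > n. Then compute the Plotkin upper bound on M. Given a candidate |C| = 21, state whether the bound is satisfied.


Plotkin bound M ≤ 34; given |C| = 21 ≤ bound (satisfied).

Check applicability: 2d = 34, n = 33.
2d − n = 1 > 0, so Plotkin applies.
Compute d/(2d−n) = 17/1 ≈ 17.0000.
⌊d/(2d−n)⌋ = 17.
Plotkin bound: M ≤ 2·17 = 34.
Given |C| = 21, check: satisfied.
This |C| is below the Plotkin bound.


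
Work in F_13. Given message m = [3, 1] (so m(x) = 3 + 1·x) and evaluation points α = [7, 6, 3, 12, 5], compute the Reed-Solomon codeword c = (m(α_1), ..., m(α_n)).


c = [10, 9, 6, 2, 8]

Message polynomial: m(x) = 3 + 1·x (mod 13).
For each evaluation point α_i, compute m(α_i) mod 13:
  α_1 = 7: Horner steps 1 → 10, so m(7) = 10.
  α_2 = 6: Horner steps 1 → 9, so m(6) = 9.
  α_3 = 3: Horner steps 1 → 6, so m(3) = 6.
  α_4 = 12: Horner steps 1 → 2, so m(12) = 2.
  α_5 = 5: Horner steps 1 → 8, so m(5) = 8.
Codeword c = [10, 9, 6, 2, 8] ∈ F_13^5.


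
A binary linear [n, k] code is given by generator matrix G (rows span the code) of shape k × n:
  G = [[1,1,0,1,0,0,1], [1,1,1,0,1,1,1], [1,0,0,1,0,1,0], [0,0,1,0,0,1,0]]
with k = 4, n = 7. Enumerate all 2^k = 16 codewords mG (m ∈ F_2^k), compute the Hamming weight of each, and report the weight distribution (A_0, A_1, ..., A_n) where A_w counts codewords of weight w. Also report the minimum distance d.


Weight distribution: A_0 = 1, A_2 = 2, A_3 = 6, A_4 = 3, A_5 = 2, A_6 = 2. Minimum distance d = 2.

Enumerate all 2^4 = 16 messages m ∈ F_2^4.
For each, compute codeword c = mG in F_2^7, then tally its weight.
  m = 0000 → c = 0000000, weight = 0.
  m = 1000 → c = 1101001, weight = 4.
  m = 0100 → c = 1110111, weight = 6.
  m = 1100 → c = 0011110, weight = 4.
  m = 0010 → c = 1001010, weight = 3.
  m = 1010 → c = 0100011, weight = 3.
  m = 0110 → c = 0111101, weight = 5.
  m = 1110 → c = 1010100, weight = 3.
  m = 0001 → c = 0010010, weight = 2.
  m = 1001 → c = 1111011, weight = 6.
  m = 0101 → c = 1100101, weight = 4.
  m = 1101 → c = 0001100, weight = 2.
  m = 0011 → c = 1011000, weight = 3.
  m = 1011 → c = 0110001, weight = 3.
  m = 0111 → c = 0101111, weight = 5.
  m = 1111 → c = 1000110, weight = 3.
Tally weights:
  weight 0: 1 codewords.
  weight 2: 2 codewords.
  weight 3: 6 codewords.
  weight 4: 3 codewords.
  weight 5: 2 codewords.
  weight 6: 2 codewords.
Minimum distance d = smallest w > 0 with A_w > 0 = 2.
Sanity: Σ A_w = 16 = 2^4 = 16 ✓.


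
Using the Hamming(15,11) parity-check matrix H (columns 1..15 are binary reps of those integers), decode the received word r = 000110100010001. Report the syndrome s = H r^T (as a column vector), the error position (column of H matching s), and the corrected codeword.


s = (0, 0, 1, 0)^T, error position = 2, corrected codeword c = 010110100010001

Compute s = H r^T mod 2 one row at a time:
  s_1 = 0 + 0 + 0 + 1 + 0 + 0 + 0 + 1 = 2 ≡ 0 (mod 2).
  s_2 = 1 + 1 + 0 + 1 + 0 + 0 + 0 + 1 = 4 ≡ 0 (mod 2).
  s_3 = 0 + 0 + 0 + 1 + 0 + 1 + 0 + 1 = 3 ≡ 1 (mod 2).
  s_4 = 0 + 0 + 1 + 1 + 0 + 1 + 0 + 1 = 4 ≡ 0 (mod 2).
s = (0, 0, 1, 0)^T — this equals column 2 of H (binary 0010), so error is at position 2.
Correct: flip bit 2 of r = 000110100010001 to get c = 010110100010001.


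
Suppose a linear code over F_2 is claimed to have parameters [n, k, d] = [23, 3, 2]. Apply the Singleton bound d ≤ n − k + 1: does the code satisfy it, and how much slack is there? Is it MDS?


Singleton RHS = n − k + 1 = 21, slack = 19, bound satisfied, not MDS.

Singleton bound: d ≤ n − k + 1.
Here n = 23, k = 3, so n − k + 1 = 21.
Given d = 2, check d ≤ 21: YES.
Slack = (n − k + 1) − d = 19.
The code is NOT MDS (slack = 19 > 0).
Description: the claimed parameters are [23, 3, 2]_2; such a code would be non-MDS.


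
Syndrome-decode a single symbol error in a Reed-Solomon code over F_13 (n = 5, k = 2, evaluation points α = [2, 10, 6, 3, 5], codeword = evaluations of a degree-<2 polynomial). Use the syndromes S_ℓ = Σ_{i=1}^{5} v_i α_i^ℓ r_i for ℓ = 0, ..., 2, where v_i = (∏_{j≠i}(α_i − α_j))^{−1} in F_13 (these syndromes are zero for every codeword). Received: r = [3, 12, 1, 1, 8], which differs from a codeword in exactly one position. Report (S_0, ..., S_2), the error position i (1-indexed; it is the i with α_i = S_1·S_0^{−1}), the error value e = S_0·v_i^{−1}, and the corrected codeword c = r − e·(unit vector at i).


S = (7, 8, 11), error at position 4, error magnitude e = 5, c = [3, 12, 1, 9, 8].

Step 1: column multipliers v_i = (∏_{j≠i}(α_i − α_j))^{−1} mod 13.
  i = 1 (α = 2): (2−10)(2−6)(2−3)(2−5) = (−8)·(−4)·(−1)·(−3) = 96 ≡ 5, so v_1 = 5^{−1} = 8 (mod 13).
  i = 2 (α = 10): (10−2)(10−6)(10−3)(10−5) = 8·4·7·5 = 1120 ≡ 2, so v_2 = 2^{−1} = 7 (mod 13).
  i = 3 (α = 6): (6−2)(6−10)(6−3)(6−5) = 4·(−4)·3·1 = −48 ≡ 4, so v_3 = 4^{−1} = 10 (mod 13).
  i = 4 (α = 3): (3−2)(3−10)(3−6)(3−5) = 1·(−7)·(−3)·(−2) = −42 ≡ 10, so v_4 = 10^{−1} = 4 (mod 13).
  i = 5 (α = 5): (5−2)(5−10)(5−6)(5−3) = 3·(−5)·(−1)·2 = 30 ≡ 4, so v_5 = 4^{−1} = 10 (mod 13).
  v = [8, 7, 10, 4, 10].
Step 2: syndromes of r = [3, 12, 1, 1, 8] (all sums mod 13).
  S_0 = Σ v_i r_i = 8·3 + 7·12 + 10·1 + 4·1 + 10·8 = 202 ≡ 7.
  S_1 = Σ v_i α_i r_i = 8·2·3 + 7·10·12 + 10·6·1 + 4·3·1 + 10·5·8 = 1360 ≡ 8.
  α_i^2 mod 13 = [4, 9, 10, 9, 12].
  S_2 = Σ v_i α_i^2 r_i = 8·4·3 + 7·9·12 + 10·10·1 + 4·9·1 + 10·12·8 = 1948 ≡ 11.
  S = (7, 8, 11) ≠ 0, so r is not a codeword (an error is present).
Step 3: locate the error. For a single error e at position i, S_ℓ = v_i·e·α_i^ℓ, so α_err = S_1/S_0.
  S_0^{−1} = 7^{−1} = 2 (mod 13), so α_err = 8·2 = 16 ≡ 3 = α_4. Error position i = 4.
  Consistency check: S_2/S_1 = 11·5 = 55 ≡ 3 = α_err ✓ (single-error assumption holds).
Step 4: error magnitude e = S_0/v_4 = S_0·∏_{j≠4}(α_4 − α_j) = 7·10 = 70 ≡ 5 (mod 13).
Step 5: correct position 4: c_4 = r_4 − e = 1 − 5 ≡ 9 (mod 13). Hence c = [3, 12, 1, 9, 8].
  Check: interpolating c through the α_i gives m(x) = 4 + 6·x (degree < 2) with m(α_i) = c_i for every i, so c is indeed a codeword.


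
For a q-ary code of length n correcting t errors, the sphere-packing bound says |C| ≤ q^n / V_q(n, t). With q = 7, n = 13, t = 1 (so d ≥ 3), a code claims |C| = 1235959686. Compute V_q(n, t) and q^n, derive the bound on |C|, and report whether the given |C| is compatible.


V_q(n, t) = 79, q^n = 96889010407, Hamming bound = 1226443169, |C| = 1235959686 > bound (violated).

Step 1: Compute V_q(n, t) = Σ_{j=0}^1 C(n, j) (q−1)^j.
  j = 0: C(13,0)·(6)^0 = 1·1 = 1.
  j = 1: C(13,1)·(6)^1 = 13·6 = 78.
  V_q(n, t) = 1 + 78 = 79.
Step 2: q^n = 7^13 = 96889010407.
Step 3: Hamming bound ⌊q^n / V_q(n,t)⌋ = ⌊96889010407/79⌋ = 1226443169.
Step 4: Compare |C| = 1235959686 to 1226443169: violated.
The claimed |C| lies above the Hamming bound, so no 7-ary code of length 13 with d ≥ 3 can have 1235959686 codewords.


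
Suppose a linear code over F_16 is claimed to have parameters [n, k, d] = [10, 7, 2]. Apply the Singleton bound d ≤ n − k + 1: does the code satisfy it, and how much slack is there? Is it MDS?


Singleton RHS = n − k + 1 = 4, slack = 2, bound satisfied, not MDS.

Singleton bound: d ≤ n − k + 1.
Here n = 10, k = 7, so n − k + 1 = 4.
Given d = 2, check d ≤ 4: YES.
Slack = (n − k + 1) − d = 2.
The code is NOT MDS (slack = 2 > 0).
Description: the claimed parameters are [10, 7, 2]_16; such a code would be non-MDS.


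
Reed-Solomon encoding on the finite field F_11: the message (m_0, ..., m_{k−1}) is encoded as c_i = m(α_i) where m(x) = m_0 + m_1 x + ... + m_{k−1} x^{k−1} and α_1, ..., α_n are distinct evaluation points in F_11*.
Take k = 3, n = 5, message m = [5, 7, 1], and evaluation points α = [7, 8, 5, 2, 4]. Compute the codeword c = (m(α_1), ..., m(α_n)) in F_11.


c = [4, 4, 10, 1, 5]

Message polynomial: m(x) = 5 + 7·x + 1·x^2 (mod 11).
For each evaluation point α_i, compute m(α_i) mod 11:
  α_1 = 7: Horner steps 1 → 3 → 4, so m(7) = 4.
  α_2 = 8: Horner steps 1 → 4 → 4, so m(8) = 4.
  α_3 = 5: Horner steps 1 → 1 → 10, so m(5) = 10.
  α_4 = 2: Horner steps 1 → 9 → 1, so m(2) = 1.
  α_5 = 4: Horner steps 1 → 0 → 5, so m(4) = 5.
Codeword c = [4, 4, 10, 1, 5] ∈ F_11^5.


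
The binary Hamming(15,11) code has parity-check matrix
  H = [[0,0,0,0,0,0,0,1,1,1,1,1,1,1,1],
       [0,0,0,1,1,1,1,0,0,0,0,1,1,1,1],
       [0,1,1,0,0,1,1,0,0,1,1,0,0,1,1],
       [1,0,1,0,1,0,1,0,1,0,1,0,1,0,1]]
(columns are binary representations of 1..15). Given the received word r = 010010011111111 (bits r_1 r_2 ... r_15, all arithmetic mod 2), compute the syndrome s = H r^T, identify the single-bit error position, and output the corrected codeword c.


s = (0, 1, 1, 1)^T, error position = 7, corrected codeword c = 010010111111111

Compute s = H r^T mod 2 one row at a time:
  s_1 = 1 + 1 + 1 + 1 + 1 + 1 + 1 + 1 = 8 ≡ 0 (mod 2).
  s_2 = 0 + 1 + 0 + 0 + 1 + 1 + 1 + 1 = 5 ≡ 1 (mod 2).
  s_3 = 1 + 0 + 0 + 0 + 1 + 1 + 1 + 1 = 5 ≡ 1 (mod 2).
  s_4 = 0 + 0 + 1 + 0 + 1 + 1 + 1 + 1 = 5 ≡ 1 (mod 2).
s = (0, 1, 1, 1)^T — this equals column 7 of H (binary 0111), so error is at position 7.
Correct: flip bit 7 of r = 010010011111111 to get c = 010010111111111.


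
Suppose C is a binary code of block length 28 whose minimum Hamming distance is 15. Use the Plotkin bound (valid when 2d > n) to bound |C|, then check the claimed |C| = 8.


Plotkin bound M ≤ 14; given |C| = 8 ≤ bound (satisfied).

Check applicability: 2d = 30, n = 28.
2d − n = 2 > 0, so Plotkin applies.
Compute d/(2d−n) = 15/2 ≈ 7.5000.
⌊d/(2d−n)⌋ = 7.
Plotkin bound: M ≤ 2·7 = 14.
Given |C| = 8, check: satisfied.
This |C| is below the Plotkin bound.


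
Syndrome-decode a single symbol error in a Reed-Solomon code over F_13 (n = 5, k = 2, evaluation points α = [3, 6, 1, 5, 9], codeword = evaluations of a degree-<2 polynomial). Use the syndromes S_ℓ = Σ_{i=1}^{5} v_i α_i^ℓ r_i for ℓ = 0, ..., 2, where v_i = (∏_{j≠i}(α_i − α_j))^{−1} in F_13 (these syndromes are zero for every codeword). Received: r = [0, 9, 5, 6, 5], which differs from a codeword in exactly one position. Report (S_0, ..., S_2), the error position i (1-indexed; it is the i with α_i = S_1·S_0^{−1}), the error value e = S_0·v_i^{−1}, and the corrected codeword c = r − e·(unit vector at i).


S = (3, 3, 3), error at position 3, error magnitude e = 11, c = [0, 9, 7, 6, 5].

Step 1: column multipliers v_i = (∏_{j≠i}(α_i − α_j))^{−1} mod 13.
  i = 1 (α = 3): (3−6)(3−1)(3−5)(3−9) = (−3)·2·(−2)·(−6) = −72 ≡ 6, so v_1 = 6^{−1} = 11 (mod 13).
  i = 2 (α = 6): (6−3)(6−1)(6−5)(6−9) = 3·5·1·(−3) = −45 ≡ 7, so v_2 = 7^{−1} = 2 (mod 13).
  i = 3 (α = 1): (1−3)(1−6)(1−5)(1−9) = (−2)·(−5)·(−4)·(−8) = 320 ≡ 8, so v_3 = 8^{−1} = 5 (mod 13).
  i = 4 (α = 5): (5−3)(5−6)(5−1)(5−9) = 2·(−1)·4·(−4) = 32 ≡ 6, so v_4 = 6^{−1} = 11 (mod 13).
  i = 5 (α = 9): (9−3)(9−6)(9−1)(9−5) = 6·3·8·4 = 576 ≡ 4, so v_5 = 4^{−1} = 10 (mod 13).
  v = [11, 2, 5, 11, 10].
Step 2: syndromes of r = [0, 9, 5, 6, 5] (all sums mod 13).
  S_0 = Σ v_i r_i = 11·0 + 2·9 + 5·5 + 11·6 + 10·5 = 159 ≡ 3.
  S_1 = Σ v_i α_i r_i = 11·3·0 + 2·6·9 + 5·1·5 + 11·5·6 + 10·9·5 = 913 ≡ 3.
  α_i^2 mod 13 = [9, 10, 1, 12, 3].
  S_2 = Σ v_i α_i^2 r_i = 11·9·0 + 2·10·9 + 5·1·5 + 11·12·6 + 10·3·5 = 1147 ≡ 3.
  S = (3, 3, 3) ≠ 0, so r is not a codeword (an error is present).
Step 3: locate the error. For a single error e at position i, S_ℓ = v_i·e·α_i^ℓ, so α_err = S_1/S_0.
  S_0^{−1} = 3^{−1} = 9 (mod 13), so α_err = 3·9 = 27 ≡ 1 = α_3. Error position i = 3.
  Consistency check: S_2/S_1 = 3·9 = 27 ≡ 1 = α_err ✓ (single-error assumption holds).
Step 4: error magnitude e = S_0/v_3 = S_0·∏_{j≠3}(α_3 − α_j) = 3·8 = 24 ≡ 11 (mod 13).
Step 5: correct position 3: c_3 = r_3 − e = 5 − 11 ≡ 7 (mod 13). Hence c = [0, 9, 7, 6, 5].
  Check: interpolating c through the α_i gives m(x) = 4 + 3·x (degree < 2) with m(α_i) = c_i for every i, so c is indeed a codeword.


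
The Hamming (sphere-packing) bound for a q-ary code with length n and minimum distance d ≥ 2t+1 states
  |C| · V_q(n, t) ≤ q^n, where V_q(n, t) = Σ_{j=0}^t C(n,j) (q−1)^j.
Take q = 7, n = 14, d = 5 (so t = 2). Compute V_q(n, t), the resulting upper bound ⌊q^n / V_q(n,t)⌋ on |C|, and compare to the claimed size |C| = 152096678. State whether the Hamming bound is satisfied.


V_q(n, t) = 3361, q^n = 678223072849, Hamming bound = 201792047, |C| = 152096678 ≤ bound (satisfied).

Step 1: Compute V_q(n, t) = Σ_{j=0}^2 C(n, j) (q−1)^j.
  j = 0: C(14,0)·(6)^0 = 1·1 = 1.
  j = 1: C(14,1)·(6)^1 = 14·6 = 84.
  j = 2: C(14,2)·(6)^2 = 91·36 = 3276.
  V_q(n, t) = 1 + 84 + 3276 = 3361.
Step 2: q^n = 7^14 = 678223072849.
Step 3: Hamming bound ⌊q^n / V_q(n,t)⌋ = ⌊678223072849/3361⌋ = 201792047.
Step 4: Compare |C| = 152096678 to 201792047: satisfied.
The claimed |C| lies below the Hamming bound.


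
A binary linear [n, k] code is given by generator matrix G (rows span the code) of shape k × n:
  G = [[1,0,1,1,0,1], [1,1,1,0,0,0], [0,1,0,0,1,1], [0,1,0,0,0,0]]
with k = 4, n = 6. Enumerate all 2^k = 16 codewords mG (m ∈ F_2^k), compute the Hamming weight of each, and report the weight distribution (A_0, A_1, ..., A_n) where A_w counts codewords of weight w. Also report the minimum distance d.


Weight distribution: A_0 = 1, A_1 = 1, A_2 = 4, A_3 = 4, A_4 = 3, A_5 = 3. Minimum distance d = 1.

Enumerate all 2^4 = 16 messages m ∈ F_2^4.
For each, compute codeword c = mG in F_2^6, then tally its weight.
  m = 0000 → c = 000000, weight = 0.
  m = 1000 → c = 101101, weight = 4.
  m = 0100 → c = 111000, weight = 3.
  m = 1100 → c = 010101, weight = 3.
  m = 0010 → c = 010011, weight = 3.
  m = 1010 → c = 111110, weight = 5.
  m = 0110 → c = 101011, weight = 4.
  m = 1110 → c = 000110, weight = 2.
  m = 0001 → c = 010000, weight = 1.
  m = 1001 → c = 111101, weight = 5.
  m = 0101 → c = 101000, weight = 2.
  m = 1101 → c = 000101, weight = 2.
  m = 0011 → c = 000011, weight = 2.
  m = 1011 → c = 101110, weight = 4.
  m = 0111 → c = 111011, weight = 5.
  m = 1111 → c = 010110, weight = 3.
Tally weights:
  weight 0: 1 codewords.
  weight 1: 1 codewords.
  weight 2: 4 codewords.
  weight 3: 4 codewords.
  weight 4: 3 codewords.
  weight 5: 3 codewords.
Minimum distance d = smallest w > 0 with A_w > 0 = 1.
Sanity: Σ A_w = 16 = 2^4 = 16 ✓.


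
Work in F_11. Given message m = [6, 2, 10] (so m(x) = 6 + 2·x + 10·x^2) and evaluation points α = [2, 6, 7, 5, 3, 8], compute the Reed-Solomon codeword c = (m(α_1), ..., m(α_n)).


c = [6, 4, 4, 2, 3, 2]

Message polynomial: m(x) = 6 + 2·x + 10·x^2 (mod 11).
For each evaluation point α_i, compute m(α_i) mod 11:
  α_1 = 2: Horner steps 10 → 0 → 6, so m(2) = 6.
  α_2 = 6: Horner steps 10 → 7 → 4, so m(6) = 4.
  α_3 = 7: Horner steps 10 → 6 → 4, so m(7) = 4.
  α_4 = 5: Horner steps 10 → 8 → 2, so m(5) = 2.
  α_5 = 3: Horner steps 10 → 10 → 3, so m(3) = 3.
  α_6 = 8: Horner steps 10 → 5 → 2, so m(8) = 2.
Codeword c = [6, 4, 4, 2, 3, 2] ∈ F_11^6.


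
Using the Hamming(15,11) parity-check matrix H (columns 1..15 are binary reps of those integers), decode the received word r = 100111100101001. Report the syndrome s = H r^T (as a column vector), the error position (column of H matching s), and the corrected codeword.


s = (1, 0, 0, 0)^T, error position = 8, corrected codeword c = 100111110101001

Compute s = H r^T mod 2 one row at a time:
  s_1 = 0 + 0 + 1 + 0 + 1 + 0 + 0 + 1 = 3 ≡ 1 (mod 2).
  s_2 = 1 + 1 + 1 + 1 + 1 + 0 + 0 + 1 = 6 ≡ 0 (mod 2).
  s_3 = 0 + 0 + 1 + 1 + 1 + 0 + 0 + 1 = 4 ≡ 0 (mod 2).
  s_4 = 1 + 0 + 1 + 1 + 0 + 0 + 0 + 1 = 4 ≡ 0 (mod 2).
s = (1, 0, 0, 0)^T — this equals column 8 of H (binary 1000), so error is at position 8.
Correct: flip bit 8 of r = 100111100101001 to get c = 100111110101001.


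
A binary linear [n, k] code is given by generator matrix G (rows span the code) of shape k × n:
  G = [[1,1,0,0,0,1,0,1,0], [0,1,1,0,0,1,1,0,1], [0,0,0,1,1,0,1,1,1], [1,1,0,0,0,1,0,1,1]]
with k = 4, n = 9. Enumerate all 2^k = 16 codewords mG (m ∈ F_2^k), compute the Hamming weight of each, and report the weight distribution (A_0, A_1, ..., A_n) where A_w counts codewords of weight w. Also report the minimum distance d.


Weight distribution: A_0 = 1, A_1 = 1, A_4 = 5, A_5 = 5, A_6 = 2, A_7 = 2. Minimum distance d = 1.

Enumerate all 2^4 = 16 messages m ∈ F_2^4.
For each, compute codeword c = mG in F_2^9, then tally its weight.
  m = 0000 → c = 000000000, weight = 0.
  m = 1000 → c = 110001010, weight = 4.
  m = 0100 → c = 011001101, weight = 5.
  m = 1100 → c = 101000111, weight = 5.
  m = 0010 → c = 000110111, weight = 5.
  m = 1010 → c = 110111101, weight = 7.
  m = 0110 → c = 011111010, weight = 6.
  m = 1110 → c = 101110000, weight = 4.
  m = 0001 → c = 110001011, weight = 5.
  m = 1001 → c = 000000001, weight = 1.
  m = 0101 → c = 101000110, weight = 4.
  m = 1101 → c = 011001100, weight = 4.
  m = 0011 → c = 110111100, weight = 6.
  m = 1011 → c = 000110110, weight = 4.
  m = 0111 → c = 101110001, weight = 5.
  m = 1111 → c = 011111011, weight = 7.
Tally weights:
  weight 0: 1 codewords.
  weight 1: 1 codewords.
  weight 4: 5 codewords.
  weight 5: 5 codewords.
  weight 6: 2 codewords.
  weight 7: 2 codewords.
Minimum distance d = smallest w > 0 with A_w > 0 = 1.
Sanity: Σ A_w = 16 = 2^4 = 16 ✓.


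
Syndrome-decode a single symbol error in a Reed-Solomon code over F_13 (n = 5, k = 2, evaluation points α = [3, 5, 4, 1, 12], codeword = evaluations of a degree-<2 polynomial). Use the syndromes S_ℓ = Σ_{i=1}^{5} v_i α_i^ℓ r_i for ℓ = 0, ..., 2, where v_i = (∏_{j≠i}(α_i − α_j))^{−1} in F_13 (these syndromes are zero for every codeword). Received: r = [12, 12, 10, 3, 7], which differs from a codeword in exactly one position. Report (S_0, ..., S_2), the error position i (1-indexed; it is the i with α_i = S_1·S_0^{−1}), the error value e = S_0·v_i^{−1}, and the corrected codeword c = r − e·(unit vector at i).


S = (12, 8, 1), error at position 2, error magnitude e = 4, c = [12, 8, 10, 3, 7].

Step 1: column multipliers v_i = (∏_{j≠i}(α_i − α_j))^{−1} mod 13.
  i = 1 (α = 3): (3−5)(3−4)(3−1)(3−12) = (−2)·(−1)·2·(−9) = −36 ≡ 3, so v_1 = 3^{−1} = 9 (mod 13).
  i = 2 (α = 5): (5−3)(5−4)(5−1)(5−12) = 2·1·4·(−7) = −56 ≡ 9, so v_2 = 9^{−1} = 3 (mod 13).
  i = 3 (α = 4): (4−3)(4−5)(4−1)(4−12) = 1·(−1)·3·(−8) = 24 ≡ 11, so v_3 = 11^{−1} = 6 (mod 13).
  i = 4 (α = 1): (1−3)(1−5)(1−4)(1−12) = (−2)·(−4)·(−3)·(−11) = 264 ≡ 4, so v_4 = 4^{−1} = 10 (mod 13).
  i = 5 (α = 12): (12−3)(12−5)(12−4)(12−1) = 9·7·8·11 = 5544 ≡ 6, so v_5 = 6^{−1} = 11 (mod 13).
  v = [9, 3, 6, 10, 11].
Step 2: syndromes of r = [12, 12, 10, 3, 7] (all sums mod 13).
  S_0 = Σ v_i r_i = 9·12 + 3·12 + 6·10 + 10·3 + 11·7 = 311 ≡ 12.
  S_1 = Σ v_i α_i r_i = 9·3·12 + 3·5·12 + 6·4·10 + 10·1·3 + 11·12·7 = 1698 ≡ 8.
  α_i^2 mod 13 = [9, 12, 3, 1, 1].
  S_2 = Σ v_i α_i^2 r_i = 9·9·12 + 3·12·12 + 6·3·10 + 10·1·3 + 11·1·7 = 1691 ≡ 1.
  S = (12, 8, 1) ≠ 0, so r is not a codeword (an error is present).
Step 3: locate the error. For a single error e at position i, S_ℓ = v_i·e·α_i^ℓ, so α_err = S_1/S_0.
  S_0^{−1} = 12^{−1} = 12 (mod 13), so α_err = 8·12 = 96 ≡ 5 = α_2. Error position i = 2.
  Consistency check: S_2/S_1 = 1·5 = 5 ≡ 5 = α_err ✓ (single-error assumption holds).
Step 4: error magnitude e = S_0/v_2 = S_0·∏_{j≠2}(α_2 − α_j) = 12·9 = 108 ≡ 4 (mod 13).
Step 5: correct position 2: c_2 = r_2 − e = 12 − 4 ≡ 8 (mod 13). Hence c = [12, 8, 10, 3, 7].
  Check: interpolating c through the α_i gives m(x) = 5 + 11·x (degree < 2) with m(α_i) = c_i for every i, so c is indeed a codeword.
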